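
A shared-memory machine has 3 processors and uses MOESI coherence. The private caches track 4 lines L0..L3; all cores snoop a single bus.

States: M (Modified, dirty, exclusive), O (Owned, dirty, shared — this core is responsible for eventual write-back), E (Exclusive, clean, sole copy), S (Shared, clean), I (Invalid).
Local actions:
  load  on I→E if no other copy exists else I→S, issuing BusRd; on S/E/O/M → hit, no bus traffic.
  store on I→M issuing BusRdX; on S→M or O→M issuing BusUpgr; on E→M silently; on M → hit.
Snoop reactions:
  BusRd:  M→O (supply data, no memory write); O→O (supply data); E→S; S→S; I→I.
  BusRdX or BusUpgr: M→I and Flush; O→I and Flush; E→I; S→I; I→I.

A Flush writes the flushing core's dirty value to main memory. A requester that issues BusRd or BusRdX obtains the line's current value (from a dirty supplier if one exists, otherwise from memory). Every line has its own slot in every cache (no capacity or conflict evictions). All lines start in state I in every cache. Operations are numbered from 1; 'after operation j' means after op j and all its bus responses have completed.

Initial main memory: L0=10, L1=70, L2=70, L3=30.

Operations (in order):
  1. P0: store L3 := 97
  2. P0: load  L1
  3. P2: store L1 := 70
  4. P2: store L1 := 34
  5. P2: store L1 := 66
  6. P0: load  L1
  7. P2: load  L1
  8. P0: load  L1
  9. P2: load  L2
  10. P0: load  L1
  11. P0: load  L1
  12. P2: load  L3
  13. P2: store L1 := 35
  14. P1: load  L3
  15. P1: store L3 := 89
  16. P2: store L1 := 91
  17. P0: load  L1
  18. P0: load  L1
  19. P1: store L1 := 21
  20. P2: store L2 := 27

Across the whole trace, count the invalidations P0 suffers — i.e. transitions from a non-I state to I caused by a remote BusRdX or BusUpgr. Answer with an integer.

1. P0: store L3 := 97  bus=[BusRdX]  L3: P0=M P1=I P2=I  mem[L3]=30
2. P0: load  L1  bus=[BusRd]  L1: P0=E P1=I P2=I  mem[L1]=70
3. P2: store L1 := 70  bus=[BusRdX]  L1: P0=I P1=I P2=M  mem[L1]=70
4. P2: store L1 := 34  bus=[-]  L1: P0=I P1=I P2=M  mem[L1]=70
5. P2: store L1 := 66  bus=[-]  L1: P0=I P1=I P2=M  mem[L1]=70
6. P0: load  L1  bus=[BusRd]  L1: P0=S P1=I P2=O  mem[L1]=70
7. P2: load  L1  bus=[-]  L1: P0=S P1=I P2=O  mem[L1]=70
8. P0: load  L1  bus=[-]  L1: P0=S P1=I P2=O  mem[L1]=70
9. P2: load  L2  bus=[BusRd]  L2: P0=I P1=I P2=E  mem[L2]=70
10. P0: load  L1  bus=[-]  L1: P0=S P1=I P2=O  mem[L1]=70
11. P0: load  L1  bus=[-]  L1: P0=S P1=I P2=O  mem[L1]=70
12. P2: load  L3  bus=[BusRd]  L3: P0=O P1=I P2=S  mem[L3]=30
13. P2: store L1 := 35  bus=[BusUpgr]  L1: P0=I P1=I P2=M  mem[L1]=70
14. P1: load  L3  bus=[BusRd]  L3: P0=O P1=S P2=S  mem[L3]=30
15. P1: store L3 := 89  bus=[BusUpgr,Flush]  L3: P0=I P1=M P2=I  mem[L3]=97
16. P2: store L1 := 91  bus=[-]  L1: P0=I P1=I P2=M  mem[L1]=70
17. P0: load  L1  bus=[BusRd]  L1: P0=S P1=I P2=O  mem[L1]=70
18. P0: load  L1  bus=[-]  L1: P0=S P1=I P2=O  mem[L1]=70
19. P1: store L1 := 21  bus=[BusRdX,Flush]  L1: P0=I P1=M P2=I  mem[L1]=91
20. P2: store L2 := 27  bus=[-]  L2: P0=I P1=I P2=M  mem[L2]=70

invalidations = 4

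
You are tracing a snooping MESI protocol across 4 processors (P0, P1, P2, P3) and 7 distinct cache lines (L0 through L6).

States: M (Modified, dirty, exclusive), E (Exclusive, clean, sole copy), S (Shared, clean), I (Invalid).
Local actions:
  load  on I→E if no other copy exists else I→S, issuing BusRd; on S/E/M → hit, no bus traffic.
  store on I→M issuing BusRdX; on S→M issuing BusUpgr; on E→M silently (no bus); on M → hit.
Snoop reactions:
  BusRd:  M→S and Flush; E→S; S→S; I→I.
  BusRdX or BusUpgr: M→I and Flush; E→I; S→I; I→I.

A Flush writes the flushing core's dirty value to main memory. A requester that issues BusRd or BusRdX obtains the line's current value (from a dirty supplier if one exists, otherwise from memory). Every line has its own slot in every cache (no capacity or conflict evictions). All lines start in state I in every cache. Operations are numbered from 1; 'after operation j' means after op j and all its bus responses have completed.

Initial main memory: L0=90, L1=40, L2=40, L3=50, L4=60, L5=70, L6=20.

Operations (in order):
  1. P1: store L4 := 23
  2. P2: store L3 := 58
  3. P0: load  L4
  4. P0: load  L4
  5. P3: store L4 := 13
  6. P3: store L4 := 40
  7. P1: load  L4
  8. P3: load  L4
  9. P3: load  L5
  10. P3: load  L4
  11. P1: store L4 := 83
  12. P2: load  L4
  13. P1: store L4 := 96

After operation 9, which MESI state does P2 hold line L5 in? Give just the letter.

state = I

step 1: P1: store L4 := 23  ⟶  IMII  (L4)  txn=BusRdX  M[L4]=60
step 2: P2: store L3 := 58  ⟶  IIMI  (L3)  txn=BusRdX  M[L3]=50
step 3: P0: load  L4  ⟶  SSII  (L4)  txn=BusRd+Flush  M[L4]=23
step 4: P0: load  L4  ⟶  SSII  (L4)  txn=∅  M[L4]=23
step 5: P3: store L4 := 13  ⟶  IIIM  (L4)  txn=BusRdX  M[L4]=23
step 6: P3: store L4 := 40  ⟶  IIIM  (L4)  txn=∅  M[L4]=23
step 7: P1: load  L4  ⟶  ISIS  (L4)  txn=BusRd+Flush  M[L4]=40
step 8: P3: load  L4  ⟶  ISIS  (L4)  txn=∅  M[L4]=40
step 9: P3: load  L5  ⟶  IIIE  (L5)  txn=BusRd  M[L5]=70
step 10: P3: load  L4  ⟶  ISIS  (L4)  txn=∅  M[L4]=40
step 11: P1: store L4 := 83  ⟶  IMII  (L4)  txn=BusUpgr  M[L4]=40
step 12: P2: load  L4  ⟶  ISSI  (L4)  txn=BusRd+Flush  M[L4]=83
step 13: P1: store L4 := 96  ⟶  IMII  (L4)  txn=BusUpgr  M[L4]=83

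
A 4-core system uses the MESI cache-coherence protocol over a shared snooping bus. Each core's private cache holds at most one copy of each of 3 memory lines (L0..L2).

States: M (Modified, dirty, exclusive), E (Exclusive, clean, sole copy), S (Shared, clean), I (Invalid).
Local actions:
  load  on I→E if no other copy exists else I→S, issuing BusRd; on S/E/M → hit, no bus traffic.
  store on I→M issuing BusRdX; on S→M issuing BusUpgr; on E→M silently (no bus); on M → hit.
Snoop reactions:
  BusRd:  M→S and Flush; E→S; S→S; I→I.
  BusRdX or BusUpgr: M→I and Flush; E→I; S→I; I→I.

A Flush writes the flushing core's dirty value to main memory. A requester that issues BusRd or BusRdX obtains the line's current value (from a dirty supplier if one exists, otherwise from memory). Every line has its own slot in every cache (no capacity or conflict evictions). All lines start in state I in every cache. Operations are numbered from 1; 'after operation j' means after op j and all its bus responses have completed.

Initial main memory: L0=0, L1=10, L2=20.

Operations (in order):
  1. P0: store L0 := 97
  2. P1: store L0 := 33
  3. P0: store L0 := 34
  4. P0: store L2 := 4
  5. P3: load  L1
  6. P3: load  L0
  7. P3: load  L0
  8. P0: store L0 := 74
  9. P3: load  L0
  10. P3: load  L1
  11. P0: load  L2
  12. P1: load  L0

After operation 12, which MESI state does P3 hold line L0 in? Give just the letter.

state = S

[1] P0: store L0 := 97 | P0:M(97), P1:I, P2:I, P3:I | bus: BusRdX
[2] P1: store L0 := 33 | P0:I, P1:M(33), P2:I, P3:I | bus: BusRdX,Flush
[3] P0: store L0 := 34 | P0:M(34), P1:I, P2:I, P3:I | bus: BusRdX,Flush
[4] P0: store L2 := 4 | P0:M(4), P1:I, P2:I, P3:I | bus: BusRdX
[5] P3: load  L1 | P0:I, P1:I, P2:I, P3:E(10) | bus: BusRd
[6] P3: load  L0 | P0:S(34), P1:I, P2:I, P3:S(34) | bus: BusRd,Flush
[7] P3: load  L0 | P0:S(34), P1:I, P2:I, P3:S(34) | bus: none
[8] P0: store L0 := 74 | P0:M(74), P1:I, P2:I, P3:I | bus: BusUpgr
[9] P3: load  L0 | P0:S(74), P1:I, P2:I, P3:S(74) | bus: BusRd,Flush
[10] P3: load  L1 | P0:I, P1:I, P2:I, P3:E(10) | bus: none
[11] P0: load  L2 | P0:M(4), P1:I, P2:I, P3:I | bus: none
[12] P1: load  L0 | P0:S(74), P1:S(74), P2:I, P3:S(74) | bus: BusRd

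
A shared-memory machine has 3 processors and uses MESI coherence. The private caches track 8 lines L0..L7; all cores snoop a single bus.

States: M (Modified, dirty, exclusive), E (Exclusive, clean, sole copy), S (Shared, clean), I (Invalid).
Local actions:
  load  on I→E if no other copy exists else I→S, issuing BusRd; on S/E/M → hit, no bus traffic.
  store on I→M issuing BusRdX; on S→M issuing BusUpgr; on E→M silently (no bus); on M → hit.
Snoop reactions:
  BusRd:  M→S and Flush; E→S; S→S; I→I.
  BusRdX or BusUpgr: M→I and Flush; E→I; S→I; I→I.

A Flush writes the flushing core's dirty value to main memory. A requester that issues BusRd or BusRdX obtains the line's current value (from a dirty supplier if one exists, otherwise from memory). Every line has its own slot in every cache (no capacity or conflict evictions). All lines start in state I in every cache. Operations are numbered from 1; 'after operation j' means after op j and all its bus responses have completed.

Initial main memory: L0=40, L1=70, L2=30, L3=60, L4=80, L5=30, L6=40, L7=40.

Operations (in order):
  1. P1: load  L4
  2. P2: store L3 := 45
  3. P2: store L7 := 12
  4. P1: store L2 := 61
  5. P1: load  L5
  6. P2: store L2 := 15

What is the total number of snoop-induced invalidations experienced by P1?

invalidations = 1

1. P1: load  L4  bus=[BusRd]  L4: P0=I P1=E P2=I  mem[L4]=80
2. P2: store L3 := 45  bus=[BusRdX]  L3: P0=I P1=I P2=M  mem[L3]=60
3. P2: store L7 := 12  bus=[BusRdX]  L7: P0=I P1=I P2=M  mem[L7]=40
4. P1: store L2 := 61  bus=[BusRdX]  L2: P0=I P1=M P2=I  mem[L2]=30
5. P1: load  L5  bus=[BusRd]  L5: P0=I P1=E P2=I  mem[L5]=30
6. P2: store L2 := 15  bus=[BusRdX,Flush]  L2: P0=I P1=I P2=M  mem[L2]=61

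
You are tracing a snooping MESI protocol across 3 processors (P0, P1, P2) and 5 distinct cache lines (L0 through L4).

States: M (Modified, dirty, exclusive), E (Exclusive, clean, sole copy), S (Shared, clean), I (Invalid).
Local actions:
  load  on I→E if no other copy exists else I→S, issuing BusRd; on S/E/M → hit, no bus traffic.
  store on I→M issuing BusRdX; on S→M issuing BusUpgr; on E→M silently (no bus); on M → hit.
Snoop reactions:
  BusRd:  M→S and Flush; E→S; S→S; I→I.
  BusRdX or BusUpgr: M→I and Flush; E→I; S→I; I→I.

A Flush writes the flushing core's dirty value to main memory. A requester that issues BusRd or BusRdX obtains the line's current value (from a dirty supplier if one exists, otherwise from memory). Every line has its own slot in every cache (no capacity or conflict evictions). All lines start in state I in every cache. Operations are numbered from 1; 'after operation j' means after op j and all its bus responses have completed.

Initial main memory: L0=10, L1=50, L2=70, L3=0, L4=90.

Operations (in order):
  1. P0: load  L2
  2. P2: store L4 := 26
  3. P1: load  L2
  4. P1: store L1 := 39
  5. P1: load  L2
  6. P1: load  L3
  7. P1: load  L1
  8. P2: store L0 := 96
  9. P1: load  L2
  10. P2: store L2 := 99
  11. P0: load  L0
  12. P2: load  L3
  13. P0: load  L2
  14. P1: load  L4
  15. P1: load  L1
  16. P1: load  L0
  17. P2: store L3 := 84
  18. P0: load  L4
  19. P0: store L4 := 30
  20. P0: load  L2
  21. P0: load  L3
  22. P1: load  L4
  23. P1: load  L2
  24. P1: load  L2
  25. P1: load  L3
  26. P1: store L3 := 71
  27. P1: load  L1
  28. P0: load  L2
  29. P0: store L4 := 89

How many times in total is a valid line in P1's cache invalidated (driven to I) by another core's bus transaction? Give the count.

invalidations = 4

[1] P0: load  L2 | P0:E(70), P1:I, P2:I | bus: BusRd
[2] P2: store L4 := 26 | P0:I, P1:I, P2:M(26) | bus: BusRdX
[3] P1: load  L2 | P0:S(70), P1:S(70), P2:I | bus: BusRd
[4] P1: store L1 := 39 | P0:I, P1:M(39), P2:I | bus: BusRdX
[5] P1: load  L2 | P0:S(70), P1:S(70), P2:I | bus: none
[6] P1: load  L3 | P0:I, P1:E(0), P2:I | bus: BusRd
[7] P1: load  L1 | P0:I, P1:M(39), P2:I | bus: none
[8] P2: store L0 := 96 | P0:I, P1:I, P2:M(96) | bus: BusRdX
[9] P1: load  L2 | P0:S(70), P1:S(70), P2:I | bus: none
[10] P2: store L2 := 99 | P0:I, P1:I, P2:M(99) | bus: BusRdX
[11] P0: load  L0 | P0:S(96), P1:I, P2:S(96) | bus: BusRd,Flush
[12] P2: load  L3 | P0:I, P1:S(0), P2:S(0) | bus: BusRd
[13] P0: load  L2 | P0:S(99), P1:I, P2:S(99) | bus: BusRd,Flush
[14] P1: load  L4 | P0:I, P1:S(26), P2:S(26) | bus: BusRd,Flush
[15] P1: load  L1 | P0:I, P1:M(39), P2:I | bus: none
[16] P1: load  L0 | P0:S(96), P1:S(96), P2:S(96) | bus: BusRd
[17] P2: store L3 := 84 | P0:I, P1:I, P2:M(84) | bus: BusUpgr
[18] P0: load  L4 | P0:S(26), P1:S(26), P2:S(26) | bus: BusRd
[19] P0: store L4 := 30 | P0:M(30), P1:I, P2:I | bus: BusUpgr
[20] P0: load  L2 | P0:S(99), P1:I, P2:S(99) | bus: none
[21] P0: load  L3 | P0:S(84), P1:I, P2:S(84) | bus: BusRd,Flush
[22] P1: load  L4 | P0:S(30), P1:S(30), P2:I | bus: BusRd,Flush
[23] P1: load  L2 | P0:S(99), P1:S(99), P2:S(99) | bus: BusRd
[24] P1: load  L2 | P0:S(99), P1:S(99), P2:S(99) | bus: none
[25] P1: load  L3 | P0:S(84), P1:S(84), P2:S(84) | bus: BusRd
[26] P1: store L3 := 71 | P0:I, P1:M(71), P2:I | bus: BusUpgr
[27] P1: load  L1 | P0:I, P1:M(39), P2:I | bus: none
[28] P0: load  L2 | P0:S(99), P1:S(99), P2:S(99) | bus: none
[29] P0: store L4 := 89 | P0:M(89), P1:I, P2:I | bus: BusUpgr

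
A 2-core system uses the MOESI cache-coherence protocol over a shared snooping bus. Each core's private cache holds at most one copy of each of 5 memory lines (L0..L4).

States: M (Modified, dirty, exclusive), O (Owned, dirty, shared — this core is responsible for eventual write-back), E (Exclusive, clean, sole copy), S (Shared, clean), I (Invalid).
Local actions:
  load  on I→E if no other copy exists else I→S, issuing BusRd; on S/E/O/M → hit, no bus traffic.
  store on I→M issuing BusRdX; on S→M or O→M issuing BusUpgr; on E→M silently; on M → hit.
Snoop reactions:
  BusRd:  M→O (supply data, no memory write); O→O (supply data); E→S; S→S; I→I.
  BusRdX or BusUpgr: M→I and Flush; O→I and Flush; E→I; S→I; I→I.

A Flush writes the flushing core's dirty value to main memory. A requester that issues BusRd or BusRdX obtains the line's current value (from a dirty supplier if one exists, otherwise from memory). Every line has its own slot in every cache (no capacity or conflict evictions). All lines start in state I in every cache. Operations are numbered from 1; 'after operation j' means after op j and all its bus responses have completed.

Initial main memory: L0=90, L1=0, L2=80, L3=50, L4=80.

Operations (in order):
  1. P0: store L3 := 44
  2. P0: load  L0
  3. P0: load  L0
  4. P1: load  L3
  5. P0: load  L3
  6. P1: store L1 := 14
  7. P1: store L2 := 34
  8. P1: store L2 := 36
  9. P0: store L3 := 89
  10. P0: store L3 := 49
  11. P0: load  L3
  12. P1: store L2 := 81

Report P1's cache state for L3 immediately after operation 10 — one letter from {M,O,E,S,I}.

state = I

  op1 P0: store L3 := 44 → M/I on L3; bus BusRdX; mem=50
  op2 P0: load  L0 → E/I on L0; bus BusRd; mem=90
  op3 P0: load  L0 → E/I on L0; bus (none); mem=90
  op4 P1: load  L3 → O/S on L3; bus BusRd; mem=50
  op5 P0: load  L3 → O/S on L3; bus (none); mem=50
  op6 P1: store L1 := 14 → I/M on L1; bus BusRdX; mem=0
  op7 P1: store L2 := 34 → I/M on L2; bus BusRdX; mem=80
  op8 P1: store L2 := 36 → I/M on L2; bus (none); mem=80
  op9 P0: store L3 := 89 → M/I on L3; bus BusUpgr; mem=50
  op10 P0: store L3 := 49 → M/I on L3; bus (none); mem=50
  op11 P0: load  L3 → M/I on L3; bus (none); mem=50
  op12 P1: store L2 := 81 → I/M on L2; bus (none); mem=80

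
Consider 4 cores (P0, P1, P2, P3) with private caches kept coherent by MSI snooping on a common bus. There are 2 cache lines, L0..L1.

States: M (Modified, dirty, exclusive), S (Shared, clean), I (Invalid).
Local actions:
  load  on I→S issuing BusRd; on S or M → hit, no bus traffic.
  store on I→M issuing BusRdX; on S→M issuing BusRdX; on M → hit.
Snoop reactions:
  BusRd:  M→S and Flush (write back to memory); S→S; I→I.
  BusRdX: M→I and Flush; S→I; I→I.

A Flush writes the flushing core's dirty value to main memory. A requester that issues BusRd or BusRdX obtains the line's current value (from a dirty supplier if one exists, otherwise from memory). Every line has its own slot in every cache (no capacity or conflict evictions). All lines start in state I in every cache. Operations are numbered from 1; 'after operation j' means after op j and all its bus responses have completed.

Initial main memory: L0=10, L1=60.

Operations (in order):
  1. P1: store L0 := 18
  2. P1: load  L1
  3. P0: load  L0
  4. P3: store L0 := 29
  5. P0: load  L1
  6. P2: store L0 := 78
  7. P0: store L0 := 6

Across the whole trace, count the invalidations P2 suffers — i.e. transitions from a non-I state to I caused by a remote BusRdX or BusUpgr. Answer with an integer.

1. P1: store L0 := 18  bus=[BusRdX]  L0: P0=I P1=M P2=I P3=I  mem[L0]=10
2. P1: load  L1  bus=[BusRd]  L1: P0=I P1=S P2=I P3=I  mem[L1]=60
3. P0: load  L0  bus=[BusRd,Flush]  L0: P0=S P1=S P2=I P3=I  mem[L0]=18
4. P3: store L0 := 29  bus=[BusRdX]  L0: P0=I P1=I P2=I P3=M  mem[L0]=18
5. P0: load  L1  bus=[BusRd]  L1: P0=S P1=S P2=I P3=I  mem[L1]=60
6. P2: store L0 := 78  bus=[BusRdX,Flush]  L0: P0=I P1=I P2=M P3=I  mem[L0]=29
7. P0: store L0 := 6  bus=[BusRdX,Flush]  L0: P0=M P1=I P2=I P3=I  mem[L0]=78

invalidations = 1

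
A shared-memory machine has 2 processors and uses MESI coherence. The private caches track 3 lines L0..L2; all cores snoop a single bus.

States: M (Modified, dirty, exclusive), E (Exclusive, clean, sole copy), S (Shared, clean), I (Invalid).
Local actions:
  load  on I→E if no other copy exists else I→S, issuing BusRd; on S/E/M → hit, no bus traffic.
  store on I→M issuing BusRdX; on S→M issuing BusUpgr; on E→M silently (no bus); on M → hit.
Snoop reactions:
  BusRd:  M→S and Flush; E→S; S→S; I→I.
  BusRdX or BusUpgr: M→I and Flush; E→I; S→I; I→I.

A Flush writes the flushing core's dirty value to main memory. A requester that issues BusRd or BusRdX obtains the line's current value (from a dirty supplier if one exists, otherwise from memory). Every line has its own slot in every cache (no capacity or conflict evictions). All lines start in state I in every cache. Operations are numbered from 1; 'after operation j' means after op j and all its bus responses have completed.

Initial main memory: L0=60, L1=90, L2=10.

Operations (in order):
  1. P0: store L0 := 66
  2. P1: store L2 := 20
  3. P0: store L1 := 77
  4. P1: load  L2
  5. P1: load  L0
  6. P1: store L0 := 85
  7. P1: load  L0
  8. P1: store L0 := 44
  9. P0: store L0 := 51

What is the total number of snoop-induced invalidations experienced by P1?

invalidations = 1

[1] P0: store L0 := 66 | P0:M(66), P1:I | bus: BusRdX
[2] P1: store L2 := 20 | P0:I, P1:M(20) | bus: BusRdX
[3] P0: store L1 := 77 | P0:M(77), P1:I | bus: BusRdX
[4] P1: load  L2 | P0:I, P1:M(20) | bus: none
[5] P1: load  L0 | P0:S(66), P1:S(66) | bus: BusRd,Flush
[6] P1: store L0 := 85 | P0:I, P1:M(85) | bus: BusUpgr
[7] P1: load  L0 | P0:I, P1:M(85) | bus: none
[8] P1: store L0 := 44 | P0:I, P1:M(44) | bus: none
[9] P0: store L0 := 51 | P0:M(51), P1:I | bus: BusRdX,Flush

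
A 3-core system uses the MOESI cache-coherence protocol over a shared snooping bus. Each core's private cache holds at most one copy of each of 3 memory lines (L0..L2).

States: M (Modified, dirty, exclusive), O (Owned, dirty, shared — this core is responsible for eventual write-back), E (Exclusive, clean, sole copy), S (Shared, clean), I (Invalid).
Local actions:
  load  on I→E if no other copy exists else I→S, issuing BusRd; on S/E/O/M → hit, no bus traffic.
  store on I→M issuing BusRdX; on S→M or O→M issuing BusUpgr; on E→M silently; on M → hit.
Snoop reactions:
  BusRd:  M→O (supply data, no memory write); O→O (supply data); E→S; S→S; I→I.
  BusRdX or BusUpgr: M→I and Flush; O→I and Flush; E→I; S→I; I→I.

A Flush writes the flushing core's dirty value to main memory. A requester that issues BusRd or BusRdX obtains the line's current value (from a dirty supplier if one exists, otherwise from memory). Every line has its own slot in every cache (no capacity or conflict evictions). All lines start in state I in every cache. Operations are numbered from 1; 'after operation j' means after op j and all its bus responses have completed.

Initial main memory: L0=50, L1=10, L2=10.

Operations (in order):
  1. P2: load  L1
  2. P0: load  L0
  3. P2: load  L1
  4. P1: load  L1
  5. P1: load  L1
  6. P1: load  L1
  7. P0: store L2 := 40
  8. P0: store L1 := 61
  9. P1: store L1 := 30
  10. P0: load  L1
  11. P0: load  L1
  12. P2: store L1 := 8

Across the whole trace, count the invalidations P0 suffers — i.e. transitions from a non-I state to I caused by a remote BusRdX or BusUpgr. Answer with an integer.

invalidations = 2

step 1: P2: load  L1  ⟶  IIE  (L1)  txn=BusRd  M[L1]=10
step 2: P0: load  L0  ⟶  EII  (L0)  txn=BusRd  M[L0]=50
step 3: P2: load  L1  ⟶  IIE  (L1)  txn=∅  M[L1]=10
step 4: P1: load  L1  ⟶  ISS  (L1)  txn=BusRd  M[L1]=10
step 5: P1: load  L1  ⟶  ISS  (L1)  txn=∅  M[L1]=10
step 6: P1: load  L1  ⟶  ISS  (L1)  txn=∅  M[L1]=10
step 7: P0: store L2 := 40  ⟶  MII  (L2)  txn=BusRdX  M[L2]=10
step 8: P0: store L1 := 61  ⟶  MII  (L1)  txn=BusRdX  M[L1]=10
step 9: P1: store L1 := 30  ⟶  IMI  (L1)  txn=BusRdX+Flush  M[L1]=61
step 10: P0: load  L1  ⟶  SOI  (L1)  txn=BusRd  M[L1]=61
step 11: P0: load  L1  ⟶  SOI  (L1)  txn=∅  M[L1]=61
step 12: P2: store L1 := 8  ⟶  IIM  (L1)  txn=BusRdX+Flush  M[L1]=30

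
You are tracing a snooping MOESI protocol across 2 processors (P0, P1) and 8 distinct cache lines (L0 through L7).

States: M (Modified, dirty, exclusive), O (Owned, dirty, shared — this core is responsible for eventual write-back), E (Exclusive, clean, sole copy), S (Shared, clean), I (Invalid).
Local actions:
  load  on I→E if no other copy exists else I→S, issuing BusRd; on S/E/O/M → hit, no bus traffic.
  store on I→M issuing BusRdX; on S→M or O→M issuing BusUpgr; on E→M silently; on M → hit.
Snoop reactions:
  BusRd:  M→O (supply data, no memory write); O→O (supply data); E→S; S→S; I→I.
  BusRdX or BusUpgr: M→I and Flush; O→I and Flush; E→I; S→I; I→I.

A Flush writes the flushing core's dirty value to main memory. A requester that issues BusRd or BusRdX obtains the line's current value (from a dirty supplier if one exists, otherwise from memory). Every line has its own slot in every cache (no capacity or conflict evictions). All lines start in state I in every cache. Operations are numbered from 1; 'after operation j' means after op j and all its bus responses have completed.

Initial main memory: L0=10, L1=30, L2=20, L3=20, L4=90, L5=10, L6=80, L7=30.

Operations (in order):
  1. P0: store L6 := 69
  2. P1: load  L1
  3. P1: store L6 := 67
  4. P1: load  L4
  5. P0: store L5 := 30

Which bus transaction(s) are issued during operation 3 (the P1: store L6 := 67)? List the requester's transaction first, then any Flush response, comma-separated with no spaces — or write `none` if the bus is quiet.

bus = BusRdX,Flush

1. P0: store L6 := 69  bus=[BusRdX]  L6: P0=M P1=I  mem[L6]=80
2. P1: load  L1  bus=[BusRd]  L1: P0=I P1=E  mem[L1]=30
3. P1: store L6 := 67  bus=[BusRdX,Flush]  L6: P0=I P1=M  mem[L6]=69
4. P1: load  L4  bus=[BusRd]  L4: P0=I P1=E  mem[L4]=90
5. P0: store L5 := 30  bus=[BusRdX]  L5: P0=M P1=I  mem[L5]=10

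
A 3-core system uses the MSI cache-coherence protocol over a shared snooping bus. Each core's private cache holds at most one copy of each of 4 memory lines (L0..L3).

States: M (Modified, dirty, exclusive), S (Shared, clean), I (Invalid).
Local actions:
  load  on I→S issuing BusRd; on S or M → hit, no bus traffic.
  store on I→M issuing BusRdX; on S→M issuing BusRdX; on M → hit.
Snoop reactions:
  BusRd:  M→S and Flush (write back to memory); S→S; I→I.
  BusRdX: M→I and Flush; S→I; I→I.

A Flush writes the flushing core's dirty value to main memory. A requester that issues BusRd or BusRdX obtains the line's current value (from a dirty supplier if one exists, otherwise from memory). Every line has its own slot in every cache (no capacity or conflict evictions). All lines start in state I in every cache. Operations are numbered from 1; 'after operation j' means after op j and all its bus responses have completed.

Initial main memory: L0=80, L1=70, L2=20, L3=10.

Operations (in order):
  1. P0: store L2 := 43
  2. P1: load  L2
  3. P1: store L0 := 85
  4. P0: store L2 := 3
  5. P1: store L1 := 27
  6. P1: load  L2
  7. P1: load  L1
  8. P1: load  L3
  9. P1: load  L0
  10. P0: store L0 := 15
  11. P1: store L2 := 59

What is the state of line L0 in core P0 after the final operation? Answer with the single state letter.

  op1 P0: store L2 := 43 → M/I/I on L2; bus BusRdX; mem=20
  op2 P1: load  L2 → S/S/I on L2; bus BusRd Flush; mem=43
  op3 P1: store L0 := 85 → I/M/I on L0; bus BusRdX; mem=80
  op4 P0: store L2 := 3 → M/I/I on L2; bus BusRdX; mem=43
  op5 P1: store L1 := 27 → I/M/I on L1; bus BusRdX; mem=70
  op6 P1: load  L2 → S/S/I on L2; bus BusRd Flush; mem=3
  op7 P1: load  L1 → I/M/I on L1; bus (none); mem=70
  op8 P1: load  L3 → I/S/I on L3; bus BusRd; mem=10
  op9 P1: load  L0 → I/M/I on L0; bus (none); mem=80
  op10 P0: store L0 := 15 → M/I/I on L0; bus BusRdX Flush; mem=85
  op11 P1: store L2 := 59 → I/M/I on L2; bus BusRdX; mem=3

state = M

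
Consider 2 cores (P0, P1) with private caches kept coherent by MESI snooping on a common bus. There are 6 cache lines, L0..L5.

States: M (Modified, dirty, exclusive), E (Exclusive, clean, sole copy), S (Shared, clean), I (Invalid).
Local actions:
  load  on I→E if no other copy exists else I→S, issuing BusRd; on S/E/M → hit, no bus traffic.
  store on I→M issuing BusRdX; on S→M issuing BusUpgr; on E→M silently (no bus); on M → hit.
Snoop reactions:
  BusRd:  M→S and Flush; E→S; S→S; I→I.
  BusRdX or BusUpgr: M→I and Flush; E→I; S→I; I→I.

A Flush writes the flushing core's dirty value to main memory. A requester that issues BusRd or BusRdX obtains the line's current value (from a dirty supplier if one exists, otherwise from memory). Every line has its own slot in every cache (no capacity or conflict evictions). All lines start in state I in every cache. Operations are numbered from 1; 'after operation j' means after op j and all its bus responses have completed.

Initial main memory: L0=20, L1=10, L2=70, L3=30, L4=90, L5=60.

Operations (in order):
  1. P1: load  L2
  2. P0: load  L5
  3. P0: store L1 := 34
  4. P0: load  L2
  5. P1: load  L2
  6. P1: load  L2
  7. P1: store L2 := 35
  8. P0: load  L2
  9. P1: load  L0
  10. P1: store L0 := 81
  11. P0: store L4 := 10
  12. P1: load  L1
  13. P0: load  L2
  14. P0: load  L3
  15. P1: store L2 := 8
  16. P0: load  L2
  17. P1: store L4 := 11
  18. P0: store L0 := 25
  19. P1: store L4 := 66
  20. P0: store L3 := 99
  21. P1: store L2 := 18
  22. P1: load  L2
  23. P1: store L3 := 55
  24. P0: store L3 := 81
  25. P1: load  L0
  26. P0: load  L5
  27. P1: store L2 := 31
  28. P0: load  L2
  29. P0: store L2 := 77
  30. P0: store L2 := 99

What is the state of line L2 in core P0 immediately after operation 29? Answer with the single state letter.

  op1 P1: load  L2 → I/E on L2; bus BusRd; mem=70
  op2 P0: load  L5 → E/I on L5; bus BusRd; mem=60
  op3 P0: store L1 := 34 → M/I on L1; bus BusRdX; mem=10
  op4 P0: load  L2 → S/S on L2; bus BusRd; mem=70
  op5 P1: load  L2 → S/S on L2; bus (none); mem=70
  op6 P1: load  L2 → S/S on L2; bus (none); mem=70
  op7 P1: store L2 := 35 → I/M on L2; bus BusUpgr; mem=70
  op8 P0: load  L2 → S/S on L2; bus BusRd Flush; mem=35
  op9 P1: load  L0 → I/E on L0; bus BusRd; mem=20
  op10 P1: store L0 := 81 → I/M on L0; bus (none); mem=20
  op11 P0: store L4 := 10 → M/I on L4; bus BusRdX; mem=90
  op12 P1: load  L1 → S/S on L1; bus BusRd Flush; mem=34
  op13 P0: load  L2 → S/S on L2; bus (none); mem=35
  op14 P0: load  L3 → E/I on L3; bus BusRd; mem=30
  op15 P1: store L2 := 8 → I/M on L2; bus BusUpgr; mem=35
  op16 P0: load  L2 → S/S on L2; bus BusRd Flush; mem=8
  op17 P1: store L4 := 11 → I/M on L4; bus BusRdX Flush; mem=10
  op18 P0: store L0 := 25 → M/I on L0; bus BusRdX Flush; mem=81
  op19 P1: store L4 := 66 → I/M on L4; bus (none); mem=10
  op20 P0: store L3 := 99 → M/I on L3; bus (none); mem=30
  op21 P1: store L2 := 18 → I/M on L2; bus BusUpgr; mem=8
  op22 P1: load  L2 → I/M on L2; bus (none); mem=8
  op23 P1: store L3 := 55 → I/M on L3; bus BusRdX Flush; mem=99
  op24 P0: store L3 := 81 → M/I on L3; bus BusRdX Flush; mem=55
  op25 P1: load  L0 → S/S on L0; bus BusRd Flush; mem=25
  op26 P0: load  L5 → E/I on L5; bus (none); mem=60
  op27 P1: store L2 := 31 → I/M on L2; bus (none); mem=8
  op28 P0: load  L2 → S/S on L2; bus BusRd Flush; mem=31
  op29 P0: store L2 := 77 → M/I on L2; bus BusUpgr; mem=31
  op30 P0: store L2 := 99 → M/I on L2; bus (none); mem=31

state = M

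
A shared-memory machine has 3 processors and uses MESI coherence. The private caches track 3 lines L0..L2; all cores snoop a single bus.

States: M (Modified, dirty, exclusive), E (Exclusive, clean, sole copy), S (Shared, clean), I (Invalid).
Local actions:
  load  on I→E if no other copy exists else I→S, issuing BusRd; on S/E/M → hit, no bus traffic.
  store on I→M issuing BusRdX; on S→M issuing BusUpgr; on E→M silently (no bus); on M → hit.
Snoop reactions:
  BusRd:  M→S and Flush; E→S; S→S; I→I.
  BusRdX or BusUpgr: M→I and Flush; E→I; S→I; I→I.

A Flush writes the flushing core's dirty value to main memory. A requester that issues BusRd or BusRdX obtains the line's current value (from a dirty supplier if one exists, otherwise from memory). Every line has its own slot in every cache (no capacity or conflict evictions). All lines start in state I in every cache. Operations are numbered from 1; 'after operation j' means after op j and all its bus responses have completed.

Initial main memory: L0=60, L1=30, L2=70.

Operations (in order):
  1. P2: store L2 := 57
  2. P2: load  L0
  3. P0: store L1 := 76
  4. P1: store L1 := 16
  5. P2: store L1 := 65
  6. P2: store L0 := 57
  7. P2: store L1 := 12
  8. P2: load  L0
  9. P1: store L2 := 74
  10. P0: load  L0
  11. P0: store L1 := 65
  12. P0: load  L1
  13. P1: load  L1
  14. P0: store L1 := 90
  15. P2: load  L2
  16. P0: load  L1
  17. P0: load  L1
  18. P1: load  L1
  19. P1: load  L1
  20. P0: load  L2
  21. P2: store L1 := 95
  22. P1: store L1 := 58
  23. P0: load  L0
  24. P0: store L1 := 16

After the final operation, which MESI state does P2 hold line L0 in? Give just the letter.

  op1 P2: store L2 := 57 → I/I/M on L2; bus BusRdX; mem=70
  op2 P2: load  L0 → I/I/E on L0; bus BusRd; mem=60
  op3 P0: store L1 := 76 → M/I/I on L1; bus BusRdX; mem=30
  op4 P1: store L1 := 16 → I/M/I on L1; bus BusRdX Flush; mem=76
  op5 P2: store L1 := 65 → I/I/M on L1; bus BusRdX Flush; mem=16
  op6 P2: store L0 := 57 → I/I/M on L0; bus (none); mem=60
  op7 P2: store L1 := 12 → I/I/M on L1; bus (none); mem=16
  op8 P2: load  L0 → I/I/M on L0; bus (none); mem=60
  op9 P1: store L2 := 74 → I/M/I on L2; bus BusRdX Flush; mem=57
  op10 P0: load  L0 → S/I/S on L0; bus BusRd Flush; mem=57
  op11 P0: store L1 := 65 → M/I/I on L1; bus BusRdX Flush; mem=12
  op12 P0: load  L1 → M/I/I on L1; bus (none); mem=12
  op13 P1: load  L1 → S/S/I on L1; bus BusRd Flush; mem=65
  op14 P0: store L1 := 90 → M/I/I on L1; bus BusUpgr; mem=65
  op15 P2: load  L2 → I/S/S on L2; bus BusRd Flush; mem=74
  op16 P0: load  L1 → M/I/I on L1; bus (none); mem=65
  op17 P0: load  L1 → M/I/I on L1; bus (none); mem=65
  op18 P1: load  L1 → S/S/I on L1; bus BusRd Flush; mem=90
  op19 P1: load  L1 → S/S/I on L1; bus (none); mem=90
  op20 P0: load  L2 → S/S/S on L2; bus BusRd; mem=74
  op21 P2: store L1 := 95 → I/I/M on L1; bus BusRdX; mem=90
  op22 P1: store L1 := 58 → I/M/I on L1; bus BusRdX Flush; mem=95
  op23 P0: load  L0 → S/I/S on L0; bus (none); mem=57
  op24 P0: store L1 := 16 → M/I/I on L1; bus BusRdX Flush; mem=58

state = S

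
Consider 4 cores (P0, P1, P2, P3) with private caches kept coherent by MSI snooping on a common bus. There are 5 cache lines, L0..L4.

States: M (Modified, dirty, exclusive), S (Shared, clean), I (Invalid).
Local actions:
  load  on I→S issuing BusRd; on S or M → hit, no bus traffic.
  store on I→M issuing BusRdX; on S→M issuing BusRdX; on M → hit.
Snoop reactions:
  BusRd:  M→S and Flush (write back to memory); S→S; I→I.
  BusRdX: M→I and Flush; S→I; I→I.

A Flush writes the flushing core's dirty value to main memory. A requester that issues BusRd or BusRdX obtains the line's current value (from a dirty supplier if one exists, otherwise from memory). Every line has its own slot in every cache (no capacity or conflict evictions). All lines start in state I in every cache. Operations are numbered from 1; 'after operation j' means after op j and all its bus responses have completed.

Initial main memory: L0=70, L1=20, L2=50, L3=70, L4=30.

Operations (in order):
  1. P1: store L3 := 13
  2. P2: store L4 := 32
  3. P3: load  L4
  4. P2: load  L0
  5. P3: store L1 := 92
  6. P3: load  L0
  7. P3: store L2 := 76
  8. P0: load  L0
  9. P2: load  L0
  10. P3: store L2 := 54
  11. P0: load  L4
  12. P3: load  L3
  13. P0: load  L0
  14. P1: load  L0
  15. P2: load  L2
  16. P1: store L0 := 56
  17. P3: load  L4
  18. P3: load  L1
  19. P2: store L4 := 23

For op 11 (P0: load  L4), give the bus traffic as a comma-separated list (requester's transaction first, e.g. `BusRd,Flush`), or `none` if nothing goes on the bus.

bus = BusRd

step 1: P1: store L3 := 13  ⟶  IMII  (L3)  txn=BusRdX  M[L3]=70
step 2: P2: store L4 := 32  ⟶  IIMI  (L4)  txn=BusRdX  M[L4]=30
step 3: P3: load  L4  ⟶  IISS  (L4)  txn=BusRd+Flush  M[L4]=32
step 4: P2: load  L0  ⟶  IISI  (L0)  txn=BusRd  M[L0]=70
step 5: P3: store L1 := 92  ⟶  IIIM  (L1)  txn=BusRdX  M[L1]=20
step 6: P3: load  L0  ⟶  IISS  (L0)  txn=BusRd  M[L0]=70
step 7: P3: store L2 := 76  ⟶  IIIM  (L2)  txn=BusRdX  M[L2]=50
step 8: P0: load  L0  ⟶  SISS  (L0)  txn=BusRd  M[L0]=70
step 9: P2: load  L0  ⟶  SISS  (L0)  txn=∅  M[L0]=70
step 10: P3: store L2 := 54  ⟶  IIIM  (L2)  txn=∅  M[L2]=50
step 11: P0: load  L4  ⟶  SISS  (L4)  txn=BusRd  M[L4]=32
step 12: P3: load  L3  ⟶  ISIS  (L3)  txn=BusRd+Flush  M[L3]=13
step 13: P0: load  L0  ⟶  SISS  (L0)  txn=∅  M[L0]=70
step 14: P1: load  L0  ⟶  SSSS  (L0)  txn=BusRd  M[L0]=70
step 15: P2: load  L2  ⟶  IISS  (L2)  txn=BusRd+Flush  M[L2]=54
step 16: P1: store L0 := 56  ⟶  IMII  (L0)  txn=BusRdX  M[L0]=70
step 17: P3: load  L4  ⟶  SISS  (L4)  txn=∅  M[L4]=32
step 18: P3: load  L1  ⟶  IIIM  (L1)  txn=∅  M[L1]=20
step 19: P2: store L4 := 23  ⟶  IIMI  (L4)  txn=BusRdX  M[L4]=32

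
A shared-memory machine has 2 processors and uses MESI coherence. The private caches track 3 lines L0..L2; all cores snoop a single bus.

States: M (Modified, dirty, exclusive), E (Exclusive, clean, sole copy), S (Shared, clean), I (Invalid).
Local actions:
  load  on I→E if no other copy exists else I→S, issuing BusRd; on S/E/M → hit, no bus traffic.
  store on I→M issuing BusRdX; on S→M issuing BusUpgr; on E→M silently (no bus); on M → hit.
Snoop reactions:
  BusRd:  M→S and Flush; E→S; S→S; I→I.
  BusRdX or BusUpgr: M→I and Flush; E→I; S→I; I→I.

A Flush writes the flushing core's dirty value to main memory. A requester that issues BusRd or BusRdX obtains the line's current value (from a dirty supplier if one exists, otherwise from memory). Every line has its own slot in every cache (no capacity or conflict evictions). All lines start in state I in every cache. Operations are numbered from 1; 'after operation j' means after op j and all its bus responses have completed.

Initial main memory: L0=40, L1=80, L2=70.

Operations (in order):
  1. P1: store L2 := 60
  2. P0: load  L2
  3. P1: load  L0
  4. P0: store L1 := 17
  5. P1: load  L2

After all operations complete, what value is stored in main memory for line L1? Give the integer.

memory[L1] = 80

1. P1: store L2 := 60  bus=[BusRdX]  L2: P0=I P1=M  mem[L2]=70
2. P0: load  L2  bus=[BusRd,Flush]  L2: P0=S P1=S  mem[L2]=60
3. P1: load  L0  bus=[BusRd]  L0: P0=I P1=E  mem[L0]=40
4. P0: store L1 := 17  bus=[BusRdX]  L1: P0=M P1=I  mem[L1]=80
5. P1: load  L2  bus=[-]  L2: P0=S P1=S  mem[L2]=60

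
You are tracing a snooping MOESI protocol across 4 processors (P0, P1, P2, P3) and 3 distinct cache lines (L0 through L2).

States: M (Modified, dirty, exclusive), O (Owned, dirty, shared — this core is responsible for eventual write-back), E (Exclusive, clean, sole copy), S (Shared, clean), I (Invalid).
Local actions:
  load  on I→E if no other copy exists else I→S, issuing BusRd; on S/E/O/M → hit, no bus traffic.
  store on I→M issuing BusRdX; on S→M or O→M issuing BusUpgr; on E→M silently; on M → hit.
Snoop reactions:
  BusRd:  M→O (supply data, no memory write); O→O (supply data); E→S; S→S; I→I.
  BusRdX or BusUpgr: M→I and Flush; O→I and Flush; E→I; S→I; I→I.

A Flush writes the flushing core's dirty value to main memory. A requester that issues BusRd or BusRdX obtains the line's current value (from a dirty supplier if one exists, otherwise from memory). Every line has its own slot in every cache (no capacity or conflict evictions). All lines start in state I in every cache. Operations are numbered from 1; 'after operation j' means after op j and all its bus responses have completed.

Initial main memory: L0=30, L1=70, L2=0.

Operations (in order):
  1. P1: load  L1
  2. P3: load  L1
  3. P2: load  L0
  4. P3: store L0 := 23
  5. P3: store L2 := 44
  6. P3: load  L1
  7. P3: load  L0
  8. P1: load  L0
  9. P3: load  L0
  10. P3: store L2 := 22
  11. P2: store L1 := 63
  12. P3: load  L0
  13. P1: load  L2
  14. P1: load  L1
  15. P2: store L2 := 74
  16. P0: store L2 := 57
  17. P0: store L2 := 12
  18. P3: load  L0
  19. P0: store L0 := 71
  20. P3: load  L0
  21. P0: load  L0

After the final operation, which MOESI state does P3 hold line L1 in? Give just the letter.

1. P1: load  L1  bus=[BusRd]  L1: P0=I P1=E P2=I P3=I  mem[L1]=70
2. P3: load  L1  bus=[BusRd]  L1: P0=I P1=S P2=I P3=S  mem[L1]=70
3. P2: load  L0  bus=[BusRd]  L0: P0=I P1=I P2=E P3=I  mem[L0]=30
4. P3: store L0 := 23  bus=[BusRdX]  L0: P0=I P1=I P2=I P3=M  mem[L0]=30
5. P3: store L2 := 44  bus=[BusRdX]  L2: P0=I P1=I P2=I P3=M  mem[L2]=0
6. P3: load  L1  bus=[-]  L1: P0=I P1=S P2=I P3=S  mem[L1]=70
7. P3: load  L0  bus=[-]  L0: P0=I P1=I P2=I P3=M  mem[L0]=30
8. P1: load  L0  bus=[BusRd]  L0: P0=I P1=S P2=I P3=O  mem[L0]=30
9. P3: load  L0  bus=[-]  L0: P0=I P1=S P2=I P3=O  mem[L0]=30
10. P3: store L2 := 22  bus=[-]  L2: P0=I P1=I P2=I P3=M  mem[L2]=0
11. P2: store L1 := 63  bus=[BusRdX]  L1: P0=I P1=I P2=M P3=I  mem[L1]=70
12. P3: load  L0  bus=[-]  L0: P0=I P1=S P2=I P3=O  mem[L0]=30
13. P1: load  L2  bus=[BusRd]  L2: P0=I P1=S P2=I P3=O  mem[L2]=0
14. P1: load  L1  bus=[BusRd]  L1: P0=I P1=S P2=O P3=I  mem[L1]=70
15. P2: store L2 := 74  bus=[BusRdX,Flush]  L2: P0=I P1=I P2=M P3=I  mem[L2]=22
16. P0: store L2 := 57  bus=[BusRdX,Flush]  L2: P0=M P1=I P2=I P3=I  mem[L2]=74
17. P0: store L2 := 12  bus=[-]  L2: P0=M P1=I P2=I P3=I  mem[L2]=74
18. P3: load  L0  bus=[-]  L0: P0=I P1=S P2=I P3=O  mem[L0]=30
19. P0: store L0 := 71  bus=[BusRdX,Flush]  L0: P0=M P1=I P2=I P3=I  mem[L0]=23
20. P3: load  L0  bus=[BusRd]  L0: P0=O P1=I P2=I P3=S  mem[L0]=23
21. P0: load  L0  bus=[-]  L0: P0=O P1=I P2=I P3=S  mem[L0]=23

state = I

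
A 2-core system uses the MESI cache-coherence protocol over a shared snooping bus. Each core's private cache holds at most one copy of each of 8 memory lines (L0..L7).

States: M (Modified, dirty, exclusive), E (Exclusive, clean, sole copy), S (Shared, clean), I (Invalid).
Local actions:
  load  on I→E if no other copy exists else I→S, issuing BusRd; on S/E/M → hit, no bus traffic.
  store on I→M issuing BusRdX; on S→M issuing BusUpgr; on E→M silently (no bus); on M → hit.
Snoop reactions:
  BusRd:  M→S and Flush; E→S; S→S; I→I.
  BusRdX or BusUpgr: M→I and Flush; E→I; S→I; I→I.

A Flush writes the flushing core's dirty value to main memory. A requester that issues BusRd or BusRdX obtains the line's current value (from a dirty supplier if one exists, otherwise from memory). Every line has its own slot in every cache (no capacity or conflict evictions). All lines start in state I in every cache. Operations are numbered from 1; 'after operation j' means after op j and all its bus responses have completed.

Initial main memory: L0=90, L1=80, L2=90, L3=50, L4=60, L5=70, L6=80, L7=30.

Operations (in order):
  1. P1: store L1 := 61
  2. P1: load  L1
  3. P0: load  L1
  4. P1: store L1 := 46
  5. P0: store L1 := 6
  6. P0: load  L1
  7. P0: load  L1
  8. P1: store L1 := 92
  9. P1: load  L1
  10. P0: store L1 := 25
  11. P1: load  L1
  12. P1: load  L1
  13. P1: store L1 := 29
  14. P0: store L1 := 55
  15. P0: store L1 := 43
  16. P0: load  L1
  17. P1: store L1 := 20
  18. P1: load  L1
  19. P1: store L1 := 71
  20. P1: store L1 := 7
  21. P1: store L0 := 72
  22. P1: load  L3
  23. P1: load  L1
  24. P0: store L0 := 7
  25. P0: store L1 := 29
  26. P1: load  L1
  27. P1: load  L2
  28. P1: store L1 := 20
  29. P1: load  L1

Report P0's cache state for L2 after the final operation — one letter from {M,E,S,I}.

state = I

1. P1: store L1 := 61  bus=[BusRdX]  L1: P0=I P1=M  mem[L1]=80
2. P1: load  L1  bus=[-]  L1: P0=I P1=M  mem[L1]=80
3. P0: load  L1  bus=[BusRd,Flush]  L1: P0=S P1=S  mem[L1]=61
4. P1: store L1 := 46  bus=[BusUpgr]  L1: P0=I P1=M  mem[L1]=61
5. P0: store L1 := 6  bus=[BusRdX,Flush]  L1: P0=M P1=I  mem[L1]=46
6. P0: load  L1  bus=[-]  L1: P0=M P1=I  mem[L1]=46
7. P0: load  L1  bus=[-]  L1: P0=M P1=I  mem[L1]=46
8. P1: store L1 := 92  bus=[BusRdX,Flush]  L1: P0=I P1=M  mem[L1]=6
9. P1: load  L1  bus=[-]  L1: P0=I P1=M  mem[L1]=6
10. P0: store L1 := 25  bus=[BusRdX,Flush]  L1: P0=M P1=I  mem[L1]=92
11. P1: load  L1  bus=[BusRd,Flush]  L1: P0=S P1=S  mem[L1]=25
12. P1: load  L1  bus=[-]  L1: P0=S P1=S  mem[L1]=25
13. P1: store L1 := 29  bus=[BusUpgr]  L1: P0=I P1=M  mem[L1]=25
14. P0: store L1 := 55  bus=[BusRdX,Flush]  L1: P0=M P1=I  mem[L1]=29
15. P0: store L1 := 43  bus=[-]  L1: P0=M P1=I  mem[L1]=29
16. P0: load  L1  bus=[-]  L1: P0=M P1=I  mem[L1]=29
17. P1: store L1 := 20  bus=[BusRdX,Flush]  L1: P0=I P1=M  mem[L1]=43
18. P1: load  L1  bus=[-]  L1: P0=I P1=M  mem[L1]=43
19. P1: store L1 := 71  bus=[-]  L1: P0=I P1=M  mem[L1]=43
20. P1: store L1 := 7  bus=[-]  L1: P0=I P1=M  mem[L1]=43
21. P1: store L0 := 72  bus=[BusRdX]  L0: P0=I P1=M  mem[L0]=90
22. P1: load  L3  bus=[BusRd]  L3: P0=I P1=E  mem[L3]=50
23. P1: load  L1  bus=[-]  L1: P0=I P1=M  mem[L1]=43
24. P0: store L0 := 7  bus=[BusRdX,Flush]  L0: P0=M P1=I  mem[L0]=72
25. P0: store L1 := 29  bus=[BusRdX,Flush]  L1: P0=M P1=I  mem[L1]=7
26. P1: load  L1  bus=[BusRd,Flush]  L1: P0=S P1=S  mem[L1]=29
27. P1: load  L2  bus=[BusRd]  L2: P0=I P1=E  mem[L2]=90
28. P1: store L1 := 20  bus=[BusUpgr]  L1: P0=I P1=M  mem[L1]=29
29. P1: load  L1  bus=[-]  L1: P0=I P1=M  mem[L1]=29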